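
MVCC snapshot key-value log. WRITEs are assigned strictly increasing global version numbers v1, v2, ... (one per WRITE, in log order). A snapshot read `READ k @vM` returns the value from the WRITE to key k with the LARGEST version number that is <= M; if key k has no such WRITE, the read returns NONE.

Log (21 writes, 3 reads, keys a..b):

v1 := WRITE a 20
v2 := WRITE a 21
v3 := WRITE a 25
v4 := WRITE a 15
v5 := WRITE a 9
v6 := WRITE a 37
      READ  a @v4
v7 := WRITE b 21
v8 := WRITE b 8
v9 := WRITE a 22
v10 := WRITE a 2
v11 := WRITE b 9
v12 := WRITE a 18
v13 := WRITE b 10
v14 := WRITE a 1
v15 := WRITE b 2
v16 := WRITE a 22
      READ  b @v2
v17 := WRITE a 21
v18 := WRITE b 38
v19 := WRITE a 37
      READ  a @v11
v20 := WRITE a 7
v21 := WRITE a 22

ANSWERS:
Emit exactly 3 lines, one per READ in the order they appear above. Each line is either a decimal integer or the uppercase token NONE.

Answer: 15
NONE
2

Derivation:
v1: WRITE a=20  (a history now [(1, 20)])
v2: WRITE a=21  (a history now [(1, 20), (2, 21)])
v3: WRITE a=25  (a history now [(1, 20), (2, 21), (3, 25)])
v4: WRITE a=15  (a history now [(1, 20), (2, 21), (3, 25), (4, 15)])
v5: WRITE a=9  (a history now [(1, 20), (2, 21), (3, 25), (4, 15), (5, 9)])
v6: WRITE a=37  (a history now [(1, 20), (2, 21), (3, 25), (4, 15), (5, 9), (6, 37)])
READ a @v4: history=[(1, 20), (2, 21), (3, 25), (4, 15), (5, 9), (6, 37)] -> pick v4 -> 15
v7: WRITE b=21  (b history now [(7, 21)])
v8: WRITE b=8  (b history now [(7, 21), (8, 8)])
v9: WRITE a=22  (a history now [(1, 20), (2, 21), (3, 25), (4, 15), (5, 9), (6, 37), (9, 22)])
v10: WRITE a=2  (a history now [(1, 20), (2, 21), (3, 25), (4, 15), (5, 9), (6, 37), (9, 22), (10, 2)])
v11: WRITE b=9  (b history now [(7, 21), (8, 8), (11, 9)])
v12: WRITE a=18  (a history now [(1, 20), (2, 21), (3, 25), (4, 15), (5, 9), (6, 37), (9, 22), (10, 2), (12, 18)])
v13: WRITE b=10  (b history now [(7, 21), (8, 8), (11, 9), (13, 10)])
v14: WRITE a=1  (a history now [(1, 20), (2, 21), (3, 25), (4, 15), (5, 9), (6, 37), (9, 22), (10, 2), (12, 18), (14, 1)])
v15: WRITE b=2  (b history now [(7, 21), (8, 8), (11, 9), (13, 10), (15, 2)])
v16: WRITE a=22  (a history now [(1, 20), (2, 21), (3, 25), (4, 15), (5, 9), (6, 37), (9, 22), (10, 2), (12, 18), (14, 1), (16, 22)])
READ b @v2: history=[(7, 21), (8, 8), (11, 9), (13, 10), (15, 2)] -> no version <= 2 -> NONE
v17: WRITE a=21  (a history now [(1, 20), (2, 21), (3, 25), (4, 15), (5, 9), (6, 37), (9, 22), (10, 2), (12, 18), (14, 1), (16, 22), (17, 21)])
v18: WRITE b=38  (b history now [(7, 21), (8, 8), (11, 9), (13, 10), (15, 2), (18, 38)])
v19: WRITE a=37  (a history now [(1, 20), (2, 21), (3, 25), (4, 15), (5, 9), (6, 37), (9, 22), (10, 2), (12, 18), (14, 1), (16, 22), (17, 21), (19, 37)])
READ a @v11: history=[(1, 20), (2, 21), (3, 25), (4, 15), (5, 9), (6, 37), (9, 22), (10, 2), (12, 18), (14, 1), (16, 22), (17, 21), (19, 37)] -> pick v10 -> 2
v20: WRITE a=7  (a history now [(1, 20), (2, 21), (3, 25), (4, 15), (5, 9), (6, 37), (9, 22), (10, 2), (12, 18), (14, 1), (16, 22), (17, 21), (19, 37), (20, 7)])
v21: WRITE a=22  (a history now [(1, 20), (2, 21), (3, 25), (4, 15), (5, 9), (6, 37), (9, 22), (10, 2), (12, 18), (14, 1), (16, 22), (17, 21), (19, 37), (20, 7), (21, 22)])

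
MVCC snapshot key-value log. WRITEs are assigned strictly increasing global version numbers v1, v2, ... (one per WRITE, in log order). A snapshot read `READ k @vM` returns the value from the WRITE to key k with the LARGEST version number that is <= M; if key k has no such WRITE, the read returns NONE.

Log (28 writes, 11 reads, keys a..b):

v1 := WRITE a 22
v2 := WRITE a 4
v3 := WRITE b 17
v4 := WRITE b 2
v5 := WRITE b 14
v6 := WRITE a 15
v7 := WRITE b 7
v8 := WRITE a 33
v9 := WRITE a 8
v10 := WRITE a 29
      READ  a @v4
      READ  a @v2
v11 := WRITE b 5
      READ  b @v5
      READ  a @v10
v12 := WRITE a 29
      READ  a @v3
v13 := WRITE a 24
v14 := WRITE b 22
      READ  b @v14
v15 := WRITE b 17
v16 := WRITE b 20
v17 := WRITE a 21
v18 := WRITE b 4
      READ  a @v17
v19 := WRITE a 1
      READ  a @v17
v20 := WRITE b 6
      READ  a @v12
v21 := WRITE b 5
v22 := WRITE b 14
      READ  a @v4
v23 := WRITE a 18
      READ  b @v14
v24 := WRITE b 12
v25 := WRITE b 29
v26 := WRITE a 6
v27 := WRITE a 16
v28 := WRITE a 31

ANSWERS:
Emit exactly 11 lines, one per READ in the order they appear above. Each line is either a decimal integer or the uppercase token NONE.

Answer: 4
4
14
29
4
22
21
21
29
4
22

Derivation:
v1: WRITE a=22  (a history now [(1, 22)])
v2: WRITE a=4  (a history now [(1, 22), (2, 4)])
v3: WRITE b=17  (b history now [(3, 17)])
v4: WRITE b=2  (b history now [(3, 17), (4, 2)])
v5: WRITE b=14  (b history now [(3, 17), (4, 2), (5, 14)])
v6: WRITE a=15  (a history now [(1, 22), (2, 4), (6, 15)])
v7: WRITE b=7  (b history now [(3, 17), (4, 2), (5, 14), (7, 7)])
v8: WRITE a=33  (a history now [(1, 22), (2, 4), (6, 15), (8, 33)])
v9: WRITE a=8  (a history now [(1, 22), (2, 4), (6, 15), (8, 33), (9, 8)])
v10: WRITE a=29  (a history now [(1, 22), (2, 4), (6, 15), (8, 33), (9, 8), (10, 29)])
READ a @v4: history=[(1, 22), (2, 4), (6, 15), (8, 33), (9, 8), (10, 29)] -> pick v2 -> 4
READ a @v2: history=[(1, 22), (2, 4), (6, 15), (8, 33), (9, 8), (10, 29)] -> pick v2 -> 4
v11: WRITE b=5  (b history now [(3, 17), (4, 2), (5, 14), (7, 7), (11, 5)])
READ b @v5: history=[(3, 17), (4, 2), (5, 14), (7, 7), (11, 5)] -> pick v5 -> 14
READ a @v10: history=[(1, 22), (2, 4), (6, 15), (8, 33), (9, 8), (10, 29)] -> pick v10 -> 29
v12: WRITE a=29  (a history now [(1, 22), (2, 4), (6, 15), (8, 33), (9, 8), (10, 29), (12, 29)])
READ a @v3: history=[(1, 22), (2, 4), (6, 15), (8, 33), (9, 8), (10, 29), (12, 29)] -> pick v2 -> 4
v13: WRITE a=24  (a history now [(1, 22), (2, 4), (6, 15), (8, 33), (9, 8), (10, 29), (12, 29), (13, 24)])
v14: WRITE b=22  (b history now [(3, 17), (4, 2), (5, 14), (7, 7), (11, 5), (14, 22)])
READ b @v14: history=[(3, 17), (4, 2), (5, 14), (7, 7), (11, 5), (14, 22)] -> pick v14 -> 22
v15: WRITE b=17  (b history now [(3, 17), (4, 2), (5, 14), (7, 7), (11, 5), (14, 22), (15, 17)])
v16: WRITE b=20  (b history now [(3, 17), (4, 2), (5, 14), (7, 7), (11, 5), (14, 22), (15, 17), (16, 20)])
v17: WRITE a=21  (a history now [(1, 22), (2, 4), (6, 15), (8, 33), (9, 8), (10, 29), (12, 29), (13, 24), (17, 21)])
v18: WRITE b=4  (b history now [(3, 17), (4, 2), (5, 14), (7, 7), (11, 5), (14, 22), (15, 17), (16, 20), (18, 4)])
READ a @v17: history=[(1, 22), (2, 4), (6, 15), (8, 33), (9, 8), (10, 29), (12, 29), (13, 24), (17, 21)] -> pick v17 -> 21
v19: WRITE a=1  (a history now [(1, 22), (2, 4), (6, 15), (8, 33), (9, 8), (10, 29), (12, 29), (13, 24), (17, 21), (19, 1)])
READ a @v17: history=[(1, 22), (2, 4), (6, 15), (8, 33), (9, 8), (10, 29), (12, 29), (13, 24), (17, 21), (19, 1)] -> pick v17 -> 21
v20: WRITE b=6  (b history now [(3, 17), (4, 2), (5, 14), (7, 7), (11, 5), (14, 22), (15, 17), (16, 20), (18, 4), (20, 6)])
READ a @v12: history=[(1, 22), (2, 4), (6, 15), (8, 33), (9, 8), (10, 29), (12, 29), (13, 24), (17, 21), (19, 1)] -> pick v12 -> 29
v21: WRITE b=5  (b history now [(3, 17), (4, 2), (5, 14), (7, 7), (11, 5), (14, 22), (15, 17), (16, 20), (18, 4), (20, 6), (21, 5)])
v22: WRITE b=14  (b history now [(3, 17), (4, 2), (5, 14), (7, 7), (11, 5), (14, 22), (15, 17), (16, 20), (18, 4), (20, 6), (21, 5), (22, 14)])
READ a @v4: history=[(1, 22), (2, 4), (6, 15), (8, 33), (9, 8), (10, 29), (12, 29), (13, 24), (17, 21), (19, 1)] -> pick v2 -> 4
v23: WRITE a=18  (a history now [(1, 22), (2, 4), (6, 15), (8, 33), (9, 8), (10, 29), (12, 29), (13, 24), (17, 21), (19, 1), (23, 18)])
READ b @v14: history=[(3, 17), (4, 2), (5, 14), (7, 7), (11, 5), (14, 22), (15, 17), (16, 20), (18, 4), (20, 6), (21, 5), (22, 14)] -> pick v14 -> 22
v24: WRITE b=12  (b history now [(3, 17), (4, 2), (5, 14), (7, 7), (11, 5), (14, 22), (15, 17), (16, 20), (18, 4), (20, 6), (21, 5), (22, 14), (24, 12)])
v25: WRITE b=29  (b history now [(3, 17), (4, 2), (5, 14), (7, 7), (11, 5), (14, 22), (15, 17), (16, 20), (18, 4), (20, 6), (21, 5), (22, 14), (24, 12), (25, 29)])
v26: WRITE a=6  (a history now [(1, 22), (2, 4), (6, 15), (8, 33), (9, 8), (10, 29), (12, 29), (13, 24), (17, 21), (19, 1), (23, 18), (26, 6)])
v27: WRITE a=16  (a history now [(1, 22), (2, 4), (6, 15), (8, 33), (9, 8), (10, 29), (12, 29), (13, 24), (17, 21), (19, 1), (23, 18), (26, 6), (27, 16)])
v28: WRITE a=31  (a history now [(1, 22), (2, 4), (6, 15), (8, 33), (9, 8), (10, 29), (12, 29), (13, 24), (17, 21), (19, 1), (23, 18), (26, 6), (27, 16), (28, 31)])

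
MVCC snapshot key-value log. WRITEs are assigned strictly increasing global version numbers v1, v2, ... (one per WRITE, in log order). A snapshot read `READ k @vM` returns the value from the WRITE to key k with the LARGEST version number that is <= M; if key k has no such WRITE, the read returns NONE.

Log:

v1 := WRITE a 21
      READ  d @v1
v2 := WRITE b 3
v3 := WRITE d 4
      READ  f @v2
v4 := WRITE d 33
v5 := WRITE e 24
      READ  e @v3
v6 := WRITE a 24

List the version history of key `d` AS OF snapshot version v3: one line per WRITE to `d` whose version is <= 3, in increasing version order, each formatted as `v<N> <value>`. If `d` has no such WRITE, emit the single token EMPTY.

Scan writes for key=d with version <= 3:
  v1 WRITE a 21 -> skip
  v2 WRITE b 3 -> skip
  v3 WRITE d 4 -> keep
  v4 WRITE d 33 -> drop (> snap)
  v5 WRITE e 24 -> skip
  v6 WRITE a 24 -> skip
Collected: [(3, 4)]

Answer: v3 4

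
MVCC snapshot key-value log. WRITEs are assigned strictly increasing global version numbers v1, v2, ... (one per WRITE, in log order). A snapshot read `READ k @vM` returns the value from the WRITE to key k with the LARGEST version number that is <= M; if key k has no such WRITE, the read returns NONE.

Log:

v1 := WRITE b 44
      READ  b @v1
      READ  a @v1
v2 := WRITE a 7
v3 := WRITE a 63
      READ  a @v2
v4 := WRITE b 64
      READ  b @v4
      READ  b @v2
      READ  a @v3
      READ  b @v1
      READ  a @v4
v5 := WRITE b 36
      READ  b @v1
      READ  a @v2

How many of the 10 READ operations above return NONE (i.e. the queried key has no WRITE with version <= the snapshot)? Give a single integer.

v1: WRITE b=44  (b history now [(1, 44)])
READ b @v1: history=[(1, 44)] -> pick v1 -> 44
READ a @v1: history=[] -> no version <= 1 -> NONE
v2: WRITE a=7  (a history now [(2, 7)])
v3: WRITE a=63  (a history now [(2, 7), (3, 63)])
READ a @v2: history=[(2, 7), (3, 63)] -> pick v2 -> 7
v4: WRITE b=64  (b history now [(1, 44), (4, 64)])
READ b @v4: history=[(1, 44), (4, 64)] -> pick v4 -> 64
READ b @v2: history=[(1, 44), (4, 64)] -> pick v1 -> 44
READ a @v3: history=[(2, 7), (3, 63)] -> pick v3 -> 63
READ b @v1: history=[(1, 44), (4, 64)] -> pick v1 -> 44
READ a @v4: history=[(2, 7), (3, 63)] -> pick v3 -> 63
v5: WRITE b=36  (b history now [(1, 44), (4, 64), (5, 36)])
READ b @v1: history=[(1, 44), (4, 64), (5, 36)] -> pick v1 -> 44
READ a @v2: history=[(2, 7), (3, 63)] -> pick v2 -> 7
Read results in order: ['44', 'NONE', '7', '64', '44', '63', '44', '63', '44', '7']
NONE count = 1

Answer: 1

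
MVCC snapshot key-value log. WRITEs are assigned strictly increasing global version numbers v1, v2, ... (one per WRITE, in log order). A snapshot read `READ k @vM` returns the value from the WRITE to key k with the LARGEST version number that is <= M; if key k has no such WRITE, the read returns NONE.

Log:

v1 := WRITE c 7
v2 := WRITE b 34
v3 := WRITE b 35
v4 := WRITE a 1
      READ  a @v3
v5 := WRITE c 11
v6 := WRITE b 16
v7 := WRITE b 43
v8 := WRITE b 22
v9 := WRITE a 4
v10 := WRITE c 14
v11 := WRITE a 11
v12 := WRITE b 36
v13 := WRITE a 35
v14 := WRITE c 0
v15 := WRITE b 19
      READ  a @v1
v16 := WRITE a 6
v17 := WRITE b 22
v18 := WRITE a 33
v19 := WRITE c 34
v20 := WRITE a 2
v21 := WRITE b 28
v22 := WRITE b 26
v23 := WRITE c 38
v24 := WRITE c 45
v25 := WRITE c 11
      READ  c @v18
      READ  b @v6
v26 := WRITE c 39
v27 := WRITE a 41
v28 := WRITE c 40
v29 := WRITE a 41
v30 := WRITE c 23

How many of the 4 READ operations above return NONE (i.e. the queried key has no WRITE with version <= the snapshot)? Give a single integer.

v1: WRITE c=7  (c history now [(1, 7)])
v2: WRITE b=34  (b history now [(2, 34)])
v3: WRITE b=35  (b history now [(2, 34), (3, 35)])
v4: WRITE a=1  (a history now [(4, 1)])
READ a @v3: history=[(4, 1)] -> no version <= 3 -> NONE
v5: WRITE c=11  (c history now [(1, 7), (5, 11)])
v6: WRITE b=16  (b history now [(2, 34), (3, 35), (6, 16)])
v7: WRITE b=43  (b history now [(2, 34), (3, 35), (6, 16), (7, 43)])
v8: WRITE b=22  (b history now [(2, 34), (3, 35), (6, 16), (7, 43), (8, 22)])
v9: WRITE a=4  (a history now [(4, 1), (9, 4)])
v10: WRITE c=14  (c history now [(1, 7), (5, 11), (10, 14)])
v11: WRITE a=11  (a history now [(4, 1), (9, 4), (11, 11)])
v12: WRITE b=36  (b history now [(2, 34), (3, 35), (6, 16), (7, 43), (8, 22), (12, 36)])
v13: WRITE a=35  (a history now [(4, 1), (9, 4), (11, 11), (13, 35)])
v14: WRITE c=0  (c history now [(1, 7), (5, 11), (10, 14), (14, 0)])
v15: WRITE b=19  (b history now [(2, 34), (3, 35), (6, 16), (7, 43), (8, 22), (12, 36), (15, 19)])
READ a @v1: history=[(4, 1), (9, 4), (11, 11), (13, 35)] -> no version <= 1 -> NONE
v16: WRITE a=6  (a history now [(4, 1), (9, 4), (11, 11), (13, 35), (16, 6)])
v17: WRITE b=22  (b history now [(2, 34), (3, 35), (6, 16), (7, 43), (8, 22), (12, 36), (15, 19), (17, 22)])
v18: WRITE a=33  (a history now [(4, 1), (9, 4), (11, 11), (13, 35), (16, 6), (18, 33)])
v19: WRITE c=34  (c history now [(1, 7), (5, 11), (10, 14), (14, 0), (19, 34)])
v20: WRITE a=2  (a history now [(4, 1), (9, 4), (11, 11), (13, 35), (16, 6), (18, 33), (20, 2)])
v21: WRITE b=28  (b history now [(2, 34), (3, 35), (6, 16), (7, 43), (8, 22), (12, 36), (15, 19), (17, 22), (21, 28)])
v22: WRITE b=26  (b history now [(2, 34), (3, 35), (6, 16), (7, 43), (8, 22), (12, 36), (15, 19), (17, 22), (21, 28), (22, 26)])
v23: WRITE c=38  (c history now [(1, 7), (5, 11), (10, 14), (14, 0), (19, 34), (23, 38)])
v24: WRITE c=45  (c history now [(1, 7), (5, 11), (10, 14), (14, 0), (19, 34), (23, 38), (24, 45)])
v25: WRITE c=11  (c history now [(1, 7), (5, 11), (10, 14), (14, 0), (19, 34), (23, 38), (24, 45), (25, 11)])
READ c @v18: history=[(1, 7), (5, 11), (10, 14), (14, 0), (19, 34), (23, 38), (24, 45), (25, 11)] -> pick v14 -> 0
READ b @v6: history=[(2, 34), (3, 35), (6, 16), (7, 43), (8, 22), (12, 36), (15, 19), (17, 22), (21, 28), (22, 26)] -> pick v6 -> 16
v26: WRITE c=39  (c history now [(1, 7), (5, 11), (10, 14), (14, 0), (19, 34), (23, 38), (24, 45), (25, 11), (26, 39)])
v27: WRITE a=41  (a history now [(4, 1), (9, 4), (11, 11), (13, 35), (16, 6), (18, 33), (20, 2), (27, 41)])
v28: WRITE c=40  (c history now [(1, 7), (5, 11), (10, 14), (14, 0), (19, 34), (23, 38), (24, 45), (25, 11), (26, 39), (28, 40)])
v29: WRITE a=41  (a history now [(4, 1), (9, 4), (11, 11), (13, 35), (16, 6), (18, 33), (20, 2), (27, 41), (29, 41)])
v30: WRITE c=23  (c history now [(1, 7), (5, 11), (10, 14), (14, 0), (19, 34), (23, 38), (24, 45), (25, 11), (26, 39), (28, 40), (30, 23)])
Read results in order: ['NONE', 'NONE', '0', '16']
NONE count = 2

Answer: 2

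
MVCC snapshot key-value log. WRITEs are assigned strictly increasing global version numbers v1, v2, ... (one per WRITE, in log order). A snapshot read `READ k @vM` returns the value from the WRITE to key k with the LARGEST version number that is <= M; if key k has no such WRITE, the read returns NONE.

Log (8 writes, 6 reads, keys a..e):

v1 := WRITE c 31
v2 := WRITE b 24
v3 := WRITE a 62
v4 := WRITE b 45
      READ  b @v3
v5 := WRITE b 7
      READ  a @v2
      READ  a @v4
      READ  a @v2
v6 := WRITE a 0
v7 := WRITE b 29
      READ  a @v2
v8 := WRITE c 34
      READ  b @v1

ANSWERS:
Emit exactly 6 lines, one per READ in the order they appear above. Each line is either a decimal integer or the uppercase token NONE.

Answer: 24
NONE
62
NONE
NONE
NONE

Derivation:
v1: WRITE c=31  (c history now [(1, 31)])
v2: WRITE b=24  (b history now [(2, 24)])
v3: WRITE a=62  (a history now [(3, 62)])
v4: WRITE b=45  (b history now [(2, 24), (4, 45)])
READ b @v3: history=[(2, 24), (4, 45)] -> pick v2 -> 24
v5: WRITE b=7  (b history now [(2, 24), (4, 45), (5, 7)])
READ a @v2: history=[(3, 62)] -> no version <= 2 -> NONE
READ a @v4: history=[(3, 62)] -> pick v3 -> 62
READ a @v2: history=[(3, 62)] -> no version <= 2 -> NONE
v6: WRITE a=0  (a history now [(3, 62), (6, 0)])
v7: WRITE b=29  (b history now [(2, 24), (4, 45), (5, 7), (7, 29)])
READ a @v2: history=[(3, 62), (6, 0)] -> no version <= 2 -> NONE
v8: WRITE c=34  (c history now [(1, 31), (8, 34)])
READ b @v1: history=[(2, 24), (4, 45), (5, 7), (7, 29)] -> no version <= 1 -> NONE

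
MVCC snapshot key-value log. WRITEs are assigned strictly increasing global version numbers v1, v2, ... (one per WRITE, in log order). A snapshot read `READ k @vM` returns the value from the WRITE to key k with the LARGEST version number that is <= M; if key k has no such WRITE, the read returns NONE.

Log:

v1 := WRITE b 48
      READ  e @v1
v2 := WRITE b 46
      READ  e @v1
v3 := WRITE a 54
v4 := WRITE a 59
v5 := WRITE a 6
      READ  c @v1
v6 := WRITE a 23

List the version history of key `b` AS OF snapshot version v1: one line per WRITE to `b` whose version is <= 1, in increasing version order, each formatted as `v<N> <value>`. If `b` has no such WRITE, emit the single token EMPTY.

Answer: v1 48

Derivation:
Scan writes for key=b with version <= 1:
  v1 WRITE b 48 -> keep
  v2 WRITE b 46 -> drop (> snap)
  v3 WRITE a 54 -> skip
  v4 WRITE a 59 -> skip
  v5 WRITE a 6 -> skip
  v6 WRITE a 23 -> skip
Collected: [(1, 48)]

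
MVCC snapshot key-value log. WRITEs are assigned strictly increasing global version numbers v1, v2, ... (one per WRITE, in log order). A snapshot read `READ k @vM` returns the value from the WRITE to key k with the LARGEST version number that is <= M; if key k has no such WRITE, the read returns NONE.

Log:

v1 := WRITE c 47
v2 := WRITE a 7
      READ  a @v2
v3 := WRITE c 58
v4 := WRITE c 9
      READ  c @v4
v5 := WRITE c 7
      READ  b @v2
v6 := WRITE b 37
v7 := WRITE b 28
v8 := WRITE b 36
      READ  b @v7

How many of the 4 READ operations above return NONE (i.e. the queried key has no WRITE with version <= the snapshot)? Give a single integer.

v1: WRITE c=47  (c history now [(1, 47)])
v2: WRITE a=7  (a history now [(2, 7)])
READ a @v2: history=[(2, 7)] -> pick v2 -> 7
v3: WRITE c=58  (c history now [(1, 47), (3, 58)])
v4: WRITE c=9  (c history now [(1, 47), (3, 58), (4, 9)])
READ c @v4: history=[(1, 47), (3, 58), (4, 9)] -> pick v4 -> 9
v5: WRITE c=7  (c history now [(1, 47), (3, 58), (4, 9), (5, 7)])
READ b @v2: history=[] -> no version <= 2 -> NONE
v6: WRITE b=37  (b history now [(6, 37)])
v7: WRITE b=28  (b history now [(6, 37), (7, 28)])
v8: WRITE b=36  (b history now [(6, 37), (7, 28), (8, 36)])
READ b @v7: history=[(6, 37), (7, 28), (8, 36)] -> pick v7 -> 28
Read results in order: ['7', '9', 'NONE', '28']
NONE count = 1

Answer: 1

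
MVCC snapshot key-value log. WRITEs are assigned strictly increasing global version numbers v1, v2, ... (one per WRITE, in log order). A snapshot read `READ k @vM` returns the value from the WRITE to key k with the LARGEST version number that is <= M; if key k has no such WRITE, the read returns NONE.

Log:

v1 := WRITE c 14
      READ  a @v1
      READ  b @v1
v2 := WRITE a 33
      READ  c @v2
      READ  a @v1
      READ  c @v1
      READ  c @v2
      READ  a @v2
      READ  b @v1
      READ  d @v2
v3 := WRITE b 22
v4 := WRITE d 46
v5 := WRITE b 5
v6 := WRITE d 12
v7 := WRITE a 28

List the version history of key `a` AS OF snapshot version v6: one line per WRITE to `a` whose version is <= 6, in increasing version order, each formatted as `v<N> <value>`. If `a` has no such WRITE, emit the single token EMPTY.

Scan writes for key=a with version <= 6:
  v1 WRITE c 14 -> skip
  v2 WRITE a 33 -> keep
  v3 WRITE b 22 -> skip
  v4 WRITE d 46 -> skip
  v5 WRITE b 5 -> skip
  v6 WRITE d 12 -> skip
  v7 WRITE a 28 -> drop (> snap)
Collected: [(2, 33)]

Answer: v2 33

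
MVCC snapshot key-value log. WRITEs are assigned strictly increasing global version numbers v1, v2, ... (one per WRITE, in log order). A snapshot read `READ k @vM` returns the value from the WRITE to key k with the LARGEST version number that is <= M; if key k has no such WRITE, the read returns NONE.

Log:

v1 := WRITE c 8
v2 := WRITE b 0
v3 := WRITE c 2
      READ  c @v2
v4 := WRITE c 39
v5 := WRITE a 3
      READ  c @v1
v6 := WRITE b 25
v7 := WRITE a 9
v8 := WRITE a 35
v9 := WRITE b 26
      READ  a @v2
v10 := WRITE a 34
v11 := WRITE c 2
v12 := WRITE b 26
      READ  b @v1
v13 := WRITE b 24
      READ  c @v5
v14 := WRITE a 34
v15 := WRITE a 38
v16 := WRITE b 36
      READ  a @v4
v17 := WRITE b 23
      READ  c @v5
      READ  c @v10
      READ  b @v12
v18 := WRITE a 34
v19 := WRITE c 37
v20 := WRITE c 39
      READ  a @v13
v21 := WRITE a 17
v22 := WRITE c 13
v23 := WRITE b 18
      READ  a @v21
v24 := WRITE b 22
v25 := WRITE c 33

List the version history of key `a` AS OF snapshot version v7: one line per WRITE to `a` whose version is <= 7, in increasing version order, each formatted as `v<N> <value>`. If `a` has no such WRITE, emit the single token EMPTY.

Answer: v5 3
v7 9

Derivation:
Scan writes for key=a with version <= 7:
  v1 WRITE c 8 -> skip
  v2 WRITE b 0 -> skip
  v3 WRITE c 2 -> skip
  v4 WRITE c 39 -> skip
  v5 WRITE a 3 -> keep
  v6 WRITE b 25 -> skip
  v7 WRITE a 9 -> keep
  v8 WRITE a 35 -> drop (> snap)
  v9 WRITE b 26 -> skip
  v10 WRITE a 34 -> drop (> snap)
  v11 WRITE c 2 -> skip
  v12 WRITE b 26 -> skip
  v13 WRITE b 24 -> skip
  v14 WRITE a 34 -> drop (> snap)
  v15 WRITE a 38 -> drop (> snap)
  v16 WRITE b 36 -> skip
  v17 WRITE b 23 -> skip
  v18 WRITE a 34 -> drop (> snap)
  v19 WRITE c 37 -> skip
  v20 WRITE c 39 -> skip
  v21 WRITE a 17 -> drop (> snap)
  v22 WRITE c 13 -> skip
  v23 WRITE b 18 -> skip
  v24 WRITE b 22 -> skip
  v25 WRITE c 33 -> skip
Collected: [(5, 3), (7, 9)]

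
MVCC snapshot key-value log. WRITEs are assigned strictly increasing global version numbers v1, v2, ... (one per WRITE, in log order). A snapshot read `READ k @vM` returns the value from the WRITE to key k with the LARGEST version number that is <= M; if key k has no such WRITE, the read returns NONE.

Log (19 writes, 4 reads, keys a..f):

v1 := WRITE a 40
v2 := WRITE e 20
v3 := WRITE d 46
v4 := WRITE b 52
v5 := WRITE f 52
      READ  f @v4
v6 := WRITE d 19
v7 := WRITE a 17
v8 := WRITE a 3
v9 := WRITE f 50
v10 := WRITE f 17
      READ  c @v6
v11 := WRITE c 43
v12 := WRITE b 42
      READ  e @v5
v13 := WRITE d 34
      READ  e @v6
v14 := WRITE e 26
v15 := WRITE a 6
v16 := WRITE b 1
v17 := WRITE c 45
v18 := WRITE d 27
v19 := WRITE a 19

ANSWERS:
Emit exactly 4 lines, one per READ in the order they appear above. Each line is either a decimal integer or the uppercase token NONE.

Answer: NONE
NONE
20
20

Derivation:
v1: WRITE a=40  (a history now [(1, 40)])
v2: WRITE e=20  (e history now [(2, 20)])
v3: WRITE d=46  (d history now [(3, 46)])
v4: WRITE b=52  (b history now [(4, 52)])
v5: WRITE f=52  (f history now [(5, 52)])
READ f @v4: history=[(5, 52)] -> no version <= 4 -> NONE
v6: WRITE d=19  (d history now [(3, 46), (6, 19)])
v7: WRITE a=17  (a history now [(1, 40), (7, 17)])
v8: WRITE a=3  (a history now [(1, 40), (7, 17), (8, 3)])
v9: WRITE f=50  (f history now [(5, 52), (9, 50)])
v10: WRITE f=17  (f history now [(5, 52), (9, 50), (10, 17)])
READ c @v6: history=[] -> no version <= 6 -> NONE
v11: WRITE c=43  (c history now [(11, 43)])
v12: WRITE b=42  (b history now [(4, 52), (12, 42)])
READ e @v5: history=[(2, 20)] -> pick v2 -> 20
v13: WRITE d=34  (d history now [(3, 46), (6, 19), (13, 34)])
READ e @v6: history=[(2, 20)] -> pick v2 -> 20
v14: WRITE e=26  (e history now [(2, 20), (14, 26)])
v15: WRITE a=6  (a history now [(1, 40), (7, 17), (8, 3), (15, 6)])
v16: WRITE b=1  (b history now [(4, 52), (12, 42), (16, 1)])
v17: WRITE c=45  (c history now [(11, 43), (17, 45)])
v18: WRITE d=27  (d history now [(3, 46), (6, 19), (13, 34), (18, 27)])
v19: WRITE a=19  (a history now [(1, 40), (7, 17), (8, 3), (15, 6), (19, 19)])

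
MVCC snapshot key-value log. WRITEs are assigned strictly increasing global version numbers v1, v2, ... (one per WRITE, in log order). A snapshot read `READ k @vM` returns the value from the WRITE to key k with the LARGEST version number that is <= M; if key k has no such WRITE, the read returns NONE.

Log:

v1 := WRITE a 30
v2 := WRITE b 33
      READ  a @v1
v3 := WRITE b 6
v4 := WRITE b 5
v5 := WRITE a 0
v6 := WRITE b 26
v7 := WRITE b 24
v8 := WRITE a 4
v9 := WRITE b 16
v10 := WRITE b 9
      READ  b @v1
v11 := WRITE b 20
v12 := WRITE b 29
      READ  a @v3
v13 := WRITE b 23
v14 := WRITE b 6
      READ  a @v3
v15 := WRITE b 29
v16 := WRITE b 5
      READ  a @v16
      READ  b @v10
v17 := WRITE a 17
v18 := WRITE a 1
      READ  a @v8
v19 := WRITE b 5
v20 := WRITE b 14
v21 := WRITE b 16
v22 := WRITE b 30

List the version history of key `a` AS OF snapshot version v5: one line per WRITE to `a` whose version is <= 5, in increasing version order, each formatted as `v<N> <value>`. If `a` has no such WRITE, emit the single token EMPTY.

Answer: v1 30
v5 0

Derivation:
Scan writes for key=a with version <= 5:
  v1 WRITE a 30 -> keep
  v2 WRITE b 33 -> skip
  v3 WRITE b 6 -> skip
  v4 WRITE b 5 -> skip
  v5 WRITE a 0 -> keep
  v6 WRITE b 26 -> skip
  v7 WRITE b 24 -> skip
  v8 WRITE a 4 -> drop (> snap)
  v9 WRITE b 16 -> skip
  v10 WRITE b 9 -> skip
  v11 WRITE b 20 -> skip
  v12 WRITE b 29 -> skip
  v13 WRITE b 23 -> skip
  v14 WRITE b 6 -> skip
  v15 WRITE b 29 -> skip
  v16 WRITE b 5 -> skip
  v17 WRITE a 17 -> drop (> snap)
  v18 WRITE a 1 -> drop (> snap)
  v19 WRITE b 5 -> skip
  v20 WRITE b 14 -> skip
  v21 WRITE b 16 -> skip
  v22 WRITE b 30 -> skip
Collected: [(1, 30), (5, 0)]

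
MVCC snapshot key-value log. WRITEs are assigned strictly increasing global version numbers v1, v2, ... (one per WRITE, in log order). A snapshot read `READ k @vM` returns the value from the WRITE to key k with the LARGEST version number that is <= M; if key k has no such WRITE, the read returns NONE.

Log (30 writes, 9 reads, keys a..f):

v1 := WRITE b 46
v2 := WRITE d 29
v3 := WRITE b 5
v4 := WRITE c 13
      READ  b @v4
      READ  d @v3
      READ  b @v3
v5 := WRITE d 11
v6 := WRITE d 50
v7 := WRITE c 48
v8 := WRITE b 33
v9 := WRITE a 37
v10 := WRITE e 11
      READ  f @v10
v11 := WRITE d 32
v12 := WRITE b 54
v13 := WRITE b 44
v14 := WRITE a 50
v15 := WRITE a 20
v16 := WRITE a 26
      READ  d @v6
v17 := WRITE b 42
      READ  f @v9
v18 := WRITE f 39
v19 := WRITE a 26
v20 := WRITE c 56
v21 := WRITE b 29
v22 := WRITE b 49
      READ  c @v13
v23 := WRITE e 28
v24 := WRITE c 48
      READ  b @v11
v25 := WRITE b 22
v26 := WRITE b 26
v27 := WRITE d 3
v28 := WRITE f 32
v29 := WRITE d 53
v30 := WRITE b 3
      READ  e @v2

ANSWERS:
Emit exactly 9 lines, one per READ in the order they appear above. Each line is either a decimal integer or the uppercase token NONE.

v1: WRITE b=46  (b history now [(1, 46)])
v2: WRITE d=29  (d history now [(2, 29)])
v3: WRITE b=5  (b history now [(1, 46), (3, 5)])
v4: WRITE c=13  (c history now [(4, 13)])
READ b @v4: history=[(1, 46), (3, 5)] -> pick v3 -> 5
READ d @v3: history=[(2, 29)] -> pick v2 -> 29
READ b @v3: history=[(1, 46), (3, 5)] -> pick v3 -> 5
v5: WRITE d=11  (d history now [(2, 29), (5, 11)])
v6: WRITE d=50  (d history now [(2, 29), (5, 11), (6, 50)])
v7: WRITE c=48  (c history now [(4, 13), (7, 48)])
v8: WRITE b=33  (b history now [(1, 46), (3, 5), (8, 33)])
v9: WRITE a=37  (a history now [(9, 37)])
v10: WRITE e=11  (e history now [(10, 11)])
READ f @v10: history=[] -> no version <= 10 -> NONE
v11: WRITE d=32  (d history now [(2, 29), (5, 11), (6, 50), (11, 32)])
v12: WRITE b=54  (b history now [(1, 46), (3, 5), (8, 33), (12, 54)])
v13: WRITE b=44  (b history now [(1, 46), (3, 5), (8, 33), (12, 54), (13, 44)])
v14: WRITE a=50  (a history now [(9, 37), (14, 50)])
v15: WRITE a=20  (a history now [(9, 37), (14, 50), (15, 20)])
v16: WRITE a=26  (a history now [(9, 37), (14, 50), (15, 20), (16, 26)])
READ d @v6: history=[(2, 29), (5, 11), (6, 50), (11, 32)] -> pick v6 -> 50
v17: WRITE b=42  (b history now [(1, 46), (3, 5), (8, 33), (12, 54), (13, 44), (17, 42)])
READ f @v9: history=[] -> no version <= 9 -> NONE
v18: WRITE f=39  (f history now [(18, 39)])
v19: WRITE a=26  (a history now [(9, 37), (14, 50), (15, 20), (16, 26), (19, 26)])
v20: WRITE c=56  (c history now [(4, 13), (7, 48), (20, 56)])
v21: WRITE b=29  (b history now [(1, 46), (3, 5), (8, 33), (12, 54), (13, 44), (17, 42), (21, 29)])
v22: WRITE b=49  (b history now [(1, 46), (3, 5), (8, 33), (12, 54), (13, 44), (17, 42), (21, 29), (22, 49)])
READ c @v13: history=[(4, 13), (7, 48), (20, 56)] -> pick v7 -> 48
v23: WRITE e=28  (e history now [(10, 11), (23, 28)])
v24: WRITE c=48  (c history now [(4, 13), (7, 48), (20, 56), (24, 48)])
READ b @v11: history=[(1, 46), (3, 5), (8, 33), (12, 54), (13, 44), (17, 42), (21, 29), (22, 49)] -> pick v8 -> 33
v25: WRITE b=22  (b history now [(1, 46), (3, 5), (8, 33), (12, 54), (13, 44), (17, 42), (21, 29), (22, 49), (25, 22)])
v26: WRITE b=26  (b history now [(1, 46), (3, 5), (8, 33), (12, 54), (13, 44), (17, 42), (21, 29), (22, 49), (25, 22), (26, 26)])
v27: WRITE d=3  (d history now [(2, 29), (5, 11), (6, 50), (11, 32), (27, 3)])
v28: WRITE f=32  (f history now [(18, 39), (28, 32)])
v29: WRITE d=53  (d history now [(2, 29), (5, 11), (6, 50), (11, 32), (27, 3), (29, 53)])
v30: WRITE b=3  (b history now [(1, 46), (3, 5), (8, 33), (12, 54), (13, 44), (17, 42), (21, 29), (22, 49), (25, 22), (26, 26), (30, 3)])
READ e @v2: history=[(10, 11), (23, 28)] -> no version <= 2 -> NONE

Answer: 5
29
5
NONE
50
NONE
48
33
NONE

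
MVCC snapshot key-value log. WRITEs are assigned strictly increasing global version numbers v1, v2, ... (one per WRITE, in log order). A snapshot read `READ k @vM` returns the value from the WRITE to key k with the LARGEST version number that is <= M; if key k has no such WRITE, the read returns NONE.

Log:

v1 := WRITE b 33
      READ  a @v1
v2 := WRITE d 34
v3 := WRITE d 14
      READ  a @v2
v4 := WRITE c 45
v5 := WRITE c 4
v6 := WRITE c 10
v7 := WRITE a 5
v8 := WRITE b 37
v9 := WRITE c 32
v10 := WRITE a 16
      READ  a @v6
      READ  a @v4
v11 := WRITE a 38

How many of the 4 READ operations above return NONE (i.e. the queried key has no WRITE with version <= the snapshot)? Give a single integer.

Answer: 4

Derivation:
v1: WRITE b=33  (b history now [(1, 33)])
READ a @v1: history=[] -> no version <= 1 -> NONE
v2: WRITE d=34  (d history now [(2, 34)])
v3: WRITE d=14  (d history now [(2, 34), (3, 14)])
READ a @v2: history=[] -> no version <= 2 -> NONE
v4: WRITE c=45  (c history now [(4, 45)])
v5: WRITE c=4  (c history now [(4, 45), (5, 4)])
v6: WRITE c=10  (c history now [(4, 45), (5, 4), (6, 10)])
v7: WRITE a=5  (a history now [(7, 5)])
v8: WRITE b=37  (b history now [(1, 33), (8, 37)])
v9: WRITE c=32  (c history now [(4, 45), (5, 4), (6, 10), (9, 32)])
v10: WRITE a=16  (a history now [(7, 5), (10, 16)])
READ a @v6: history=[(7, 5), (10, 16)] -> no version <= 6 -> NONE
READ a @v4: history=[(7, 5), (10, 16)] -> no version <= 4 -> NONE
v11: WRITE a=38  (a history now [(7, 5), (10, 16), (11, 38)])
Read results in order: ['NONE', 'NONE', 'NONE', 'NONE']
NONE count = 4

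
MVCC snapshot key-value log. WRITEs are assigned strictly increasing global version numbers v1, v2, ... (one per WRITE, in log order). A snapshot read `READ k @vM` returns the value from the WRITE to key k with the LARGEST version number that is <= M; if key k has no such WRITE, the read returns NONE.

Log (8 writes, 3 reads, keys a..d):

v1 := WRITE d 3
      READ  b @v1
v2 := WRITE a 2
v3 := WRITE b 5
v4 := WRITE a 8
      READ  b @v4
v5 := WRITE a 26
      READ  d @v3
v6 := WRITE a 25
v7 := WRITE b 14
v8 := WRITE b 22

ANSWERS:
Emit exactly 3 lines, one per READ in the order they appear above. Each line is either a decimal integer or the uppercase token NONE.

v1: WRITE d=3  (d history now [(1, 3)])
READ b @v1: history=[] -> no version <= 1 -> NONE
v2: WRITE a=2  (a history now [(2, 2)])
v3: WRITE b=5  (b history now [(3, 5)])
v4: WRITE a=8  (a history now [(2, 2), (4, 8)])
READ b @v4: history=[(3, 5)] -> pick v3 -> 5
v5: WRITE a=26  (a history now [(2, 2), (4, 8), (5, 26)])
READ d @v3: history=[(1, 3)] -> pick v1 -> 3
v6: WRITE a=25  (a history now [(2, 2), (4, 8), (5, 26), (6, 25)])
v7: WRITE b=14  (b history now [(3, 5), (7, 14)])
v8: WRITE b=22  (b history now [(3, 5), (7, 14), (8, 22)])

Answer: NONE
5
3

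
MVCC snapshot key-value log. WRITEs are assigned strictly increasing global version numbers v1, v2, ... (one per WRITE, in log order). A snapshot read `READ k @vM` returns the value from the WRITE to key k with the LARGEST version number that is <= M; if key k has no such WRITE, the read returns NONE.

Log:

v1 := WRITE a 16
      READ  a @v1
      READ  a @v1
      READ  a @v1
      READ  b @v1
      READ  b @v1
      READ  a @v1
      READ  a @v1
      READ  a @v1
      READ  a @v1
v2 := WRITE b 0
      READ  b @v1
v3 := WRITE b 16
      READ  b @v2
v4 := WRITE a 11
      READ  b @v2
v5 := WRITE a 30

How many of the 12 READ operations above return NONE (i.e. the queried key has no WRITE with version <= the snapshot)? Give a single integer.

v1: WRITE a=16  (a history now [(1, 16)])
READ a @v1: history=[(1, 16)] -> pick v1 -> 16
READ a @v1: history=[(1, 16)] -> pick v1 -> 16
READ a @v1: history=[(1, 16)] -> pick v1 -> 16
READ b @v1: history=[] -> no version <= 1 -> NONE
READ b @v1: history=[] -> no version <= 1 -> NONE
READ a @v1: history=[(1, 16)] -> pick v1 -> 16
READ a @v1: history=[(1, 16)] -> pick v1 -> 16
READ a @v1: history=[(1, 16)] -> pick v1 -> 16
READ a @v1: history=[(1, 16)] -> pick v1 -> 16
v2: WRITE b=0  (b history now [(2, 0)])
READ b @v1: history=[(2, 0)] -> no version <= 1 -> NONE
v3: WRITE b=16  (b history now [(2, 0), (3, 16)])
READ b @v2: history=[(2, 0), (3, 16)] -> pick v2 -> 0
v4: WRITE a=11  (a history now [(1, 16), (4, 11)])
READ b @v2: history=[(2, 0), (3, 16)] -> pick v2 -> 0
v5: WRITE a=30  (a history now [(1, 16), (4, 11), (5, 30)])
Read results in order: ['16', '16', '16', 'NONE', 'NONE', '16', '16', '16', '16', 'NONE', '0', '0']
NONE count = 3

Answer: 3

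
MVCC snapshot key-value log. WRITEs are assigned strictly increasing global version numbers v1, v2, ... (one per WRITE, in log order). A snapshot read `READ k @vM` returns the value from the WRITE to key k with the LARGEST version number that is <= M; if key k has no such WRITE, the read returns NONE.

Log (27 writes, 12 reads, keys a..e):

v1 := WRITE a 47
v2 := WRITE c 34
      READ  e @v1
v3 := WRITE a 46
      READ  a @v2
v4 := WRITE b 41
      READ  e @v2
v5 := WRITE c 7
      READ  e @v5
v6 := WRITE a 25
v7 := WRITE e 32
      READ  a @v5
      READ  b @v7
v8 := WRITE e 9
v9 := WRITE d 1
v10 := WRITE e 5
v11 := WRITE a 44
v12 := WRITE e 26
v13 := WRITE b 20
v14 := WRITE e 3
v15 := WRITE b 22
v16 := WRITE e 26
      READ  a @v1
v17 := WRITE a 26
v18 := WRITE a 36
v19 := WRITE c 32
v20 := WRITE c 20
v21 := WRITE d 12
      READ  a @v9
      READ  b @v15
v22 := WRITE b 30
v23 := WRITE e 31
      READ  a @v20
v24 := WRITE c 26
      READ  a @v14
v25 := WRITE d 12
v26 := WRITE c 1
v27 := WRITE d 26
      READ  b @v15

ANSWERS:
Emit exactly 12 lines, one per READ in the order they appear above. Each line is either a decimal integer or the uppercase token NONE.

Answer: NONE
47
NONE
NONE
46
41
47
25
22
36
44
22

Derivation:
v1: WRITE a=47  (a history now [(1, 47)])
v2: WRITE c=34  (c history now [(2, 34)])
READ e @v1: history=[] -> no version <= 1 -> NONE
v3: WRITE a=46  (a history now [(1, 47), (3, 46)])
READ a @v2: history=[(1, 47), (3, 46)] -> pick v1 -> 47
v4: WRITE b=41  (b history now [(4, 41)])
READ e @v2: history=[] -> no version <= 2 -> NONE
v5: WRITE c=7  (c history now [(2, 34), (5, 7)])
READ e @v5: history=[] -> no version <= 5 -> NONE
v6: WRITE a=25  (a history now [(1, 47), (3, 46), (6, 25)])
v7: WRITE e=32  (e history now [(7, 32)])
READ a @v5: history=[(1, 47), (3, 46), (6, 25)] -> pick v3 -> 46
READ b @v7: history=[(4, 41)] -> pick v4 -> 41
v8: WRITE e=9  (e history now [(7, 32), (8, 9)])
v9: WRITE d=1  (d history now [(9, 1)])
v10: WRITE e=5  (e history now [(7, 32), (8, 9), (10, 5)])
v11: WRITE a=44  (a history now [(1, 47), (3, 46), (6, 25), (11, 44)])
v12: WRITE e=26  (e history now [(7, 32), (8, 9), (10, 5), (12, 26)])
v13: WRITE b=20  (b history now [(4, 41), (13, 20)])
v14: WRITE e=3  (e history now [(7, 32), (8, 9), (10, 5), (12, 26), (14, 3)])
v15: WRITE b=22  (b history now [(4, 41), (13, 20), (15, 22)])
v16: WRITE e=26  (e history now [(7, 32), (8, 9), (10, 5), (12, 26), (14, 3), (16, 26)])
READ a @v1: history=[(1, 47), (3, 46), (6, 25), (11, 44)] -> pick v1 -> 47
v17: WRITE a=26  (a history now [(1, 47), (3, 46), (6, 25), (11, 44), (17, 26)])
v18: WRITE a=36  (a history now [(1, 47), (3, 46), (6, 25), (11, 44), (17, 26), (18, 36)])
v19: WRITE c=32  (c history now [(2, 34), (5, 7), (19, 32)])
v20: WRITE c=20  (c history now [(2, 34), (5, 7), (19, 32), (20, 20)])
v21: WRITE d=12  (d history now [(9, 1), (21, 12)])
READ a @v9: history=[(1, 47), (3, 46), (6, 25), (11, 44), (17, 26), (18, 36)] -> pick v6 -> 25
READ b @v15: history=[(4, 41), (13, 20), (15, 22)] -> pick v15 -> 22
v22: WRITE b=30  (b history now [(4, 41), (13, 20), (15, 22), (22, 30)])
v23: WRITE e=31  (e history now [(7, 32), (8, 9), (10, 5), (12, 26), (14, 3), (16, 26), (23, 31)])
READ a @v20: history=[(1, 47), (3, 46), (6, 25), (11, 44), (17, 26), (18, 36)] -> pick v18 -> 36
v24: WRITE c=26  (c history now [(2, 34), (5, 7), (19, 32), (20, 20), (24, 26)])
READ a @v14: history=[(1, 47), (3, 46), (6, 25), (11, 44), (17, 26), (18, 36)] -> pick v11 -> 44
v25: WRITE d=12  (d history now [(9, 1), (21, 12), (25, 12)])
v26: WRITE c=1  (c history now [(2, 34), (5, 7), (19, 32), (20, 20), (24, 26), (26, 1)])
v27: WRITE d=26  (d history now [(9, 1), (21, 12), (25, 12), (27, 26)])
READ b @v15: history=[(4, 41), (13, 20), (15, 22), (22, 30)] -> pick v15 -> 22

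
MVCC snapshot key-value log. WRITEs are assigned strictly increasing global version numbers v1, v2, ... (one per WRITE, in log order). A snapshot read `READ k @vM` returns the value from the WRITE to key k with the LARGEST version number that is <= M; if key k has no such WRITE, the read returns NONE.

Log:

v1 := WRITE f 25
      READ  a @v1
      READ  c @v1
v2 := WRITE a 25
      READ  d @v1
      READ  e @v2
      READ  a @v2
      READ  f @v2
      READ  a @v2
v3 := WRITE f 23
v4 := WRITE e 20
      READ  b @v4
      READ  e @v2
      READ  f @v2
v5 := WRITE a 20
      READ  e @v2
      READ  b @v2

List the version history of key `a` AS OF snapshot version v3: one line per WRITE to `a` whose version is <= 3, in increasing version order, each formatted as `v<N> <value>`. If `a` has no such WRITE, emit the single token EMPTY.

Scan writes for key=a with version <= 3:
  v1 WRITE f 25 -> skip
  v2 WRITE a 25 -> keep
  v3 WRITE f 23 -> skip
  v4 WRITE e 20 -> skip
  v5 WRITE a 20 -> drop (> snap)
Collected: [(2, 25)]

Answer: v2 25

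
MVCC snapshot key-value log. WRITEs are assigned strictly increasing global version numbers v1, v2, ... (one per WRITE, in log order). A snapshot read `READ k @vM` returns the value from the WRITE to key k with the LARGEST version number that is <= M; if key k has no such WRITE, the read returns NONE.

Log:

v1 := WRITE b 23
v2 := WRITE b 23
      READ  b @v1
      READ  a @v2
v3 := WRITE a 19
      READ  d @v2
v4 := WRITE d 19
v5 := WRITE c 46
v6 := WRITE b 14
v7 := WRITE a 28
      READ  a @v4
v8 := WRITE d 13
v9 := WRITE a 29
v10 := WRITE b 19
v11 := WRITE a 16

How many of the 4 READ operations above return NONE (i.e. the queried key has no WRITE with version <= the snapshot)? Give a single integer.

Answer: 2

Derivation:
v1: WRITE b=23  (b history now [(1, 23)])
v2: WRITE b=23  (b history now [(1, 23), (2, 23)])
READ b @v1: history=[(1, 23), (2, 23)] -> pick v1 -> 23
READ a @v2: history=[] -> no version <= 2 -> NONE
v3: WRITE a=19  (a history now [(3, 19)])
READ d @v2: history=[] -> no version <= 2 -> NONE
v4: WRITE d=19  (d history now [(4, 19)])
v5: WRITE c=46  (c history now [(5, 46)])
v6: WRITE b=14  (b history now [(1, 23), (2, 23), (6, 14)])
v7: WRITE a=28  (a history now [(3, 19), (7, 28)])
READ a @v4: history=[(3, 19), (7, 28)] -> pick v3 -> 19
v8: WRITE d=13  (d history now [(4, 19), (8, 13)])
v9: WRITE a=29  (a history now [(3, 19), (7, 28), (9, 29)])
v10: WRITE b=19  (b history now [(1, 23), (2, 23), (6, 14), (10, 19)])
v11: WRITE a=16  (a history now [(3, 19), (7, 28), (9, 29), (11, 16)])
Read results in order: ['23', 'NONE', 'NONE', '19']
NONE count = 2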